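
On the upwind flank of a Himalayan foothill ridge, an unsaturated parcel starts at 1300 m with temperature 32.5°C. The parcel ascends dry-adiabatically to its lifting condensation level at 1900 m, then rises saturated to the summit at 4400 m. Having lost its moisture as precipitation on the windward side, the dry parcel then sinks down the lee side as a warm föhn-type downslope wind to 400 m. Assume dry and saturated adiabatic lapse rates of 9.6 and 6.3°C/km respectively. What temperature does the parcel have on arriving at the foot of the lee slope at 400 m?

49.39°C

1300–1900 m, dry: Δz = 0.6 km ⇒ ΔT = -5.76°C; T = 26.74°C
1900–4400 m, saturated: Δz = 2.5 km ⇒ ΔT = -15.75°C; T = 10.99°C
4400–400 m, dry descent: Δz = 4 km ⇒ ΔT = +38.4°C; T = 49.39°C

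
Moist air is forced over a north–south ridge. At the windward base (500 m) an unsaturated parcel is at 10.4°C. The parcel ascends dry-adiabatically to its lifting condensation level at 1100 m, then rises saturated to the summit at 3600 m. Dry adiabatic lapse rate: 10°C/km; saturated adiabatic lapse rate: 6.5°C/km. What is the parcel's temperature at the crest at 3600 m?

500–1100 m, dry: Δz = 0.6 km ⇒ ΔT = -6°C; T = 4.4°C
1100–3600 m, saturated: Δz = 2.5 km ⇒ ΔT = -16.25°C; T = -11.85°C

-11.85°C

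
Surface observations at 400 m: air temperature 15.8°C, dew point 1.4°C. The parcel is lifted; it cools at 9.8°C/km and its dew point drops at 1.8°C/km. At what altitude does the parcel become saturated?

2200 m

T and T_d converge at 9.8 − 1.8 = 8°C per km
Height above start = (15.8 − 1.4) / 8 = 1.8 km
LCL altitude = 400 m + 1800 m = 2200 m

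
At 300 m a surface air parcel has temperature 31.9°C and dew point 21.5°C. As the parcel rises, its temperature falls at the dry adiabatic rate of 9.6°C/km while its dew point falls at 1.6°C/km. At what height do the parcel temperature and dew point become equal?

1600 m

T and T_d converge at 9.6 − 1.6 = 8°C per km
Height above start = (31.9 − 21.5) / 8 = 1.3 km
LCL altitude = 300 m + 1300 m = 1600 m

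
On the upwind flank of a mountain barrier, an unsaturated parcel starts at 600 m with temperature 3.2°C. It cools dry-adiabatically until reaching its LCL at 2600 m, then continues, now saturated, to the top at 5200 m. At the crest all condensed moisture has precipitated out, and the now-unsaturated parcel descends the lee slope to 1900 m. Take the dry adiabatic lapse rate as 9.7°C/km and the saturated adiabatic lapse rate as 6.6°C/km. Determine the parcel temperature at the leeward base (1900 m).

From 600 m to 2600 m (dry): cools by 9.7 × 2 = 19.4°C, giving -16.2°C.
From 2600 m to 5200 m (saturated): cools by 6.6 × 2.6 = 17.16°C, giving -33.36°C.
From 5200 m to 1900 m (dry descent): warms by 9.7 × 3.3 = 32.01°C, giving -1.35°C.

-1.35°C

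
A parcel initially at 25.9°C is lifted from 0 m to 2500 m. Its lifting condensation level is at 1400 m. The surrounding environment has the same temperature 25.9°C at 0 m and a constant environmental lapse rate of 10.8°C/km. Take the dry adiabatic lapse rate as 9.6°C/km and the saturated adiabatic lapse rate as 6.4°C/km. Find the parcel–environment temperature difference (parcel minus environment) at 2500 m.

+6.52°C (parcel warmer than environment)

Parcel:
  From 0 m to 1400 m (dry): cools by 9.6 × 1.4 = 13.44°C, giving 12.46°C.
  From 1400 m to 2500 m (saturated): cools by 6.4 × 1.1 = 7.04°C, giving 5.42°C.
Environment:
  From 0 m to 2500 m (environment): cools by 10.8 × 2.5 = 27°C, giving -1.1°C.
T_parcel − T_env = 5.42 − (-1.1) = +6.52°C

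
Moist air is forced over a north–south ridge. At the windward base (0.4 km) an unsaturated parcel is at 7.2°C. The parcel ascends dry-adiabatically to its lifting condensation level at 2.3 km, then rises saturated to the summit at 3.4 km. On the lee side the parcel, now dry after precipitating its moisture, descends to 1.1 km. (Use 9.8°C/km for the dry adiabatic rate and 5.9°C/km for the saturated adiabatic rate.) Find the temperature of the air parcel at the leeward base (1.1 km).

4.63°C

From 400 m to 2300 m (dry): cools by 9.8 × 1.9 = 18.62°C, giving -11.42°C.
From 2300 m to 3400 m (saturated): cools by 5.9 × 1.1 = 6.49°C, giving -17.91°C.
From 3400 m to 1100 m (dry descent): warms by 9.8 × 2.3 = 22.54°C, giving 4.63°C.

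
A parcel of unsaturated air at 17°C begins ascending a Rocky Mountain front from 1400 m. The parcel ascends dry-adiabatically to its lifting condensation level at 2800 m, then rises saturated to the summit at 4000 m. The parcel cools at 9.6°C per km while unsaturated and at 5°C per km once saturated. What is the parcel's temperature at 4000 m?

1400 → 2800 m (dry, 9.6°C/km): ΔT = -9.6 × 1.4 = -13.44°C → T = 3.56°C
2800 → 4000 m (saturated, 5°C/km): ΔT = -5 × 1.2 = -6°C → T = -2.44°C

-2.44°C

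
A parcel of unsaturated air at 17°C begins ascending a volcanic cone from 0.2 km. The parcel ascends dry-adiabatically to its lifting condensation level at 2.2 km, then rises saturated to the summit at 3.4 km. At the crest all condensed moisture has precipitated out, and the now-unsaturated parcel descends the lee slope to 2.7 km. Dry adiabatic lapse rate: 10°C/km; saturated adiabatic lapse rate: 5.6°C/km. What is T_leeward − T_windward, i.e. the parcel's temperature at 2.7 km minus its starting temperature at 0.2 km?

-19.72°C

Dry to 2200 m: -10 × 2 km = -20°C, so T = -3°C.
Saturated to 3400 m: -5.6 × 1.2 km = -6.72°C, so T = -9.72°C.
Dry descent to 2700 m: +10 × 0.7 km = +7°C, so T = -2.72°C.
Net change vs windward start: -2.72 − 17 = -19.72°C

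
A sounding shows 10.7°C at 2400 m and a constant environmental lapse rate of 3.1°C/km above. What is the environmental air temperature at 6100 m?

-0.77°C

2400–6100 m, environmental: Δz = 3.7 km ⇒ ΔT = -11.47°C; T = -0.77°C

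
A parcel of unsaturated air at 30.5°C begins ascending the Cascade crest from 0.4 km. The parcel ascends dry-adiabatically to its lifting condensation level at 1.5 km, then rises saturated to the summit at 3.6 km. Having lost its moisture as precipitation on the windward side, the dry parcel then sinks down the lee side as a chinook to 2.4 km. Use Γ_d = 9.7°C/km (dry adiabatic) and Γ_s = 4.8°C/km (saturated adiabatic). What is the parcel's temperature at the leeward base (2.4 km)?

400–1500 m, dry: Δz = 1.1 km ⇒ ΔT = -10.67°C; T = 19.83°C
1500–3600 m, saturated: Δz = 2.1 km ⇒ ΔT = -10.08°C; T = 9.75°C
3600–2400 m, dry descent: Δz = 1.2 km ⇒ ΔT = +11.64°C; T = 21.39°C

21.39°C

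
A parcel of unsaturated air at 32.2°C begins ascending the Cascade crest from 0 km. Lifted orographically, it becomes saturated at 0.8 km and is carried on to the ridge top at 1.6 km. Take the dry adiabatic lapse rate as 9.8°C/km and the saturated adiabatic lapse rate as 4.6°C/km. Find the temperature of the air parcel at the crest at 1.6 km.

From 0 m to 800 m (dry): cools by 9.8 × 0.8 = 7.84°C, giving 24.36°C.
From 800 m to 1600 m (saturated): cools by 4.6 × 0.8 = 3.68°C, giving 20.68°C.

20.68°C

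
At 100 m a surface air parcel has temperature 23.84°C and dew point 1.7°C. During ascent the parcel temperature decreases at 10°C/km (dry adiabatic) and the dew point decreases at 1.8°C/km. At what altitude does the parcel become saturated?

2800 m

T and T_d converge at 10 − 1.8 = 8.2°C per km
Height above start = (23.84 − 1.7) / 8.2 = 2.7 km
LCL altitude = 100 m + 2700 m = 2800 m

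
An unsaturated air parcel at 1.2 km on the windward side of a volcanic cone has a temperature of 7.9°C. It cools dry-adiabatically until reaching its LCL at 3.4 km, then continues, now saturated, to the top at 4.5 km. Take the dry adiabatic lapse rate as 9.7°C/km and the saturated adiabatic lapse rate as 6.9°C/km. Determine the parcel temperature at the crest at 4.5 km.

-21.03°C

Dry to 3400 m: -9.7 × 2.2 km = -21.34°C, so T = -13.44°C.
Saturated to 4500 m: -6.9 × 1.1 km = -7.59°C, so T = -21.03°C.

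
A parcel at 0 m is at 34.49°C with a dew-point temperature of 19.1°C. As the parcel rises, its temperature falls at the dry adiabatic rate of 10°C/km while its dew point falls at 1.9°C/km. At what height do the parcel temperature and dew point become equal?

T and T_d converge at 10 − 1.9 = 8.1°C per km
Height above start = (34.49 − 19.1) / 8.1 = 1.9 km
LCL altitude = 0 m + 1900 m = 1900 m

1900 m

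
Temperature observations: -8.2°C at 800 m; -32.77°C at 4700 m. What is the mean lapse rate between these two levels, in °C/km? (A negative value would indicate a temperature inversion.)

Γ = −ΔT/Δz = (-8.2 − (-32.77)) / (4700 − 800) m
  = 24.57°C / 3.9 km = 6.3°C/km

6.3°C/km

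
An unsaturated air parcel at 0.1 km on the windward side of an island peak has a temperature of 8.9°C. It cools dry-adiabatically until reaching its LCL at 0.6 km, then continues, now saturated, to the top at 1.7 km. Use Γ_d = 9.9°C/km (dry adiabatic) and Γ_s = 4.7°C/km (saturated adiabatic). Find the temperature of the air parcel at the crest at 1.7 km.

From 100 m to 600 m (dry): cools by 9.9 × 0.5 = 4.95°C, giving 3.95°C.
From 600 m to 1700 m (saturated): cools by 4.7 × 1.1 = 5.17°C, giving -1.22°C.

-1.22°C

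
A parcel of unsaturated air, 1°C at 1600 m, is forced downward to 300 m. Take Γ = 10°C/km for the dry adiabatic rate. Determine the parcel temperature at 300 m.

Dry adiabatic to 300 m: +10 × 1.3 km = +13°C, so T = 14°C.

14°C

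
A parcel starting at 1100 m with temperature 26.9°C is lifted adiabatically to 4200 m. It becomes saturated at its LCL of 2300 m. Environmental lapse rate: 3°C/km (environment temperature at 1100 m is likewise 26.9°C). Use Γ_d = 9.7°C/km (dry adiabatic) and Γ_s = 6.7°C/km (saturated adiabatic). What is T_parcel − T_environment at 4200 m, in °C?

-15.07°C (parcel cooler than environment)

Parcel:
  From 1100 m to 2300 m (dry): cools by 9.7 × 1.2 = 11.64°C, giving 15.26°C.
  From 2300 m to 4200 m (saturated): cools by 6.7 × 1.9 = 12.73°C, giving 2.53°C.
Environment:
  From 1100 m to 4200 m (environment): cools by 3 × 3.1 = 9.3°C, giving 17.6°C.
T_parcel − T_env = 2.53 − 17.6 = -15.07°C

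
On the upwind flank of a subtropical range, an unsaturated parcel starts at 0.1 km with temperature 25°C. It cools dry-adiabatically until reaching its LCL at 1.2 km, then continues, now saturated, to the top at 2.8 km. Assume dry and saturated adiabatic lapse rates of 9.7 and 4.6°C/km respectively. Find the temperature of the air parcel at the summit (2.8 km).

100–1200 m, dry: Δz = 1.1 km ⇒ ΔT = -10.67°C; T = 14.33°C
1200–2800 m, saturated: Δz = 1.6 km ⇒ ΔT = -7.36°C; T = 6.97°C

6.97°C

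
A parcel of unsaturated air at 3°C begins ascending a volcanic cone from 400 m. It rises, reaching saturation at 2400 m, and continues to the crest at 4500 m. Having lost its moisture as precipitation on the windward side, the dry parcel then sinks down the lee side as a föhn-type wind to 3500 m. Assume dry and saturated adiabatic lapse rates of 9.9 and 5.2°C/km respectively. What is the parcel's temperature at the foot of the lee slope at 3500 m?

400 → 2400 m (dry, 9.9°C/km): ΔT = -9.9 × 2 = -19.8°C → T = -16.8°C
2400 → 4500 m (saturated, 5.2°C/km): ΔT = -5.2 × 2.1 = -10.92°C → T = -27.72°C
4500 → 3500 m (dry descent, 9.9°C/km): ΔT = +9.9 × 1 = +9.9°C → T = -17.82°C

-17.82°C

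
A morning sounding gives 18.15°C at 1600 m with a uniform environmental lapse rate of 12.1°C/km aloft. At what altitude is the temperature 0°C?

Height above start = (18.15 − 0) / 12.1 = 1.5 km
Altitude = 1600 m + 1500 m = 3100 m

3100 m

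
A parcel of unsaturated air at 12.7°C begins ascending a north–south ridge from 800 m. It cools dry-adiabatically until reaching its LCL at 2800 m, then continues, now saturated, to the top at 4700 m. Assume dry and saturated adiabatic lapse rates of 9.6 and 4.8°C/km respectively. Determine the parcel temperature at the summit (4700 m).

-15.62°C

Dry to 2800 m: -9.6 × 2 km = -19.2°C, so T = -6.5°C.
Saturated to 4700 m: -4.8 × 1.9 km = -9.12°C, so T = -15.62°C.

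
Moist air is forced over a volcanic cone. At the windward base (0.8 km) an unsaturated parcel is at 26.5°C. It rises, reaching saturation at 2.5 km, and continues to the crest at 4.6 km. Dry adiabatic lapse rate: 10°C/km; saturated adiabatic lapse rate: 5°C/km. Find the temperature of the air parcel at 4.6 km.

800–2500 m, dry: Δz = 1.7 km ⇒ ΔT = -17°C; T = 9.5°C
2500–4600 m, saturated: Δz = 2.1 km ⇒ ΔT = -10.5°C; T = -1°C

-1°C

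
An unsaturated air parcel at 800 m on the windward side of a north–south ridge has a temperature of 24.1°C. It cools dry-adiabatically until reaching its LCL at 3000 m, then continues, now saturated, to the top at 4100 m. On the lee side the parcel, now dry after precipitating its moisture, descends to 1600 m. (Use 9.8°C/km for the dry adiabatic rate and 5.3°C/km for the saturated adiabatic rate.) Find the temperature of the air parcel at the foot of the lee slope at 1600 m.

21.21°C

800 → 3000 m (dry, 9.8°C/km): ΔT = -9.8 × 2.2 = -21.56°C → T = 2.54°C
3000 → 4100 m (saturated, 5.3°C/km): ΔT = -5.3 × 1.1 = -5.83°C → T = -3.29°C
4100 → 1600 m (dry descent, 9.8°C/km): ΔT = +9.8 × 2.5 = +24.5°C → T = 21.21°C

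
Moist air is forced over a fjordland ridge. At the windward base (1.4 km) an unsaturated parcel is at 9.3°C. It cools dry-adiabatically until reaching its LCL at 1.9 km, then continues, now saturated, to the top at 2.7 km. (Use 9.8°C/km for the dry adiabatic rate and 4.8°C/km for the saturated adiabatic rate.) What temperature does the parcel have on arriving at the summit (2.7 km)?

0.56°C

Dry to 1900 m: -9.8 × 0.5 km = -4.9°C, so T = 4.4°C.
Saturated to 2700 m: -4.8 × 0.8 km = -3.84°C, so T = 0.56°C.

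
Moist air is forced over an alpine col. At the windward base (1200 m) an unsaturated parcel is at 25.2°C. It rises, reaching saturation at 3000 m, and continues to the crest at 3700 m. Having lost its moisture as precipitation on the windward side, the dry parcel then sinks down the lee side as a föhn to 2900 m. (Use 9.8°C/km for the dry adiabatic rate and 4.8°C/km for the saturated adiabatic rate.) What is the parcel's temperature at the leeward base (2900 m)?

12.04°C

Dry to 3000 m: -9.8 × 1.8 km = -17.64°C, so T = 7.56°C.
Saturated to 3700 m: -4.8 × 0.7 km = -3.36°C, so T = 4.2°C.
Dry descent to 2900 m: +9.8 × 0.8 km = +7.84°C, so T = 12.04°C.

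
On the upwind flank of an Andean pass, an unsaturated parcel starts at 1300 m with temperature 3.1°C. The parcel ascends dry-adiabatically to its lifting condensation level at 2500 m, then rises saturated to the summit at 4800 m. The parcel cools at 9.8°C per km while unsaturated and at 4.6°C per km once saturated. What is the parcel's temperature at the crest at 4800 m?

Dry to 2500 m: -9.8 × 1.2 km = -11.76°C, so T = -8.66°C.
Saturated to 4800 m: -4.6 × 2.3 km = -10.58°C, so T = -19.24°C.

-19.24°C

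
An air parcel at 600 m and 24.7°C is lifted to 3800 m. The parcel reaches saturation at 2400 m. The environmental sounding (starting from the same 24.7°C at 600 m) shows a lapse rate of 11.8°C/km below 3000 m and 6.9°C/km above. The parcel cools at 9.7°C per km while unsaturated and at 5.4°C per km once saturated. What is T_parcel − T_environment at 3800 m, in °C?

Parcel:
  From 600 m to 2400 m (dry): cools by 9.7 × 1.8 = 17.46°C, giving 7.24°C.
  From 2400 m to 3800 m (saturated): cools by 5.4 × 1.4 = 7.56°C, giving -0.32°C.
Environment:
  From 600 m to 3000 m (environment, lower layer): cools by 11.8 × 2.4 = 28.32°C, giving -3.62°C.
  From 3000 m to 3800 m (environment, upper layer): cools by 6.9 × 0.8 = 5.52°C, giving -9.14°C.
T_parcel − T_env = -0.32 − (-9.14) = +8.82°C

+8.82°C (parcel warmer than environment)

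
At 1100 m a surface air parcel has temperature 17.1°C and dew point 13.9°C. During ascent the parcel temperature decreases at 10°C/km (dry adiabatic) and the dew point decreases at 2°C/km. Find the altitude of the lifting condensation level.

1500 m

T and T_d converge at 10 − 2 = 8°C per km
Height above start = (17.1 − 13.9) / 8 = 0.4 km
LCL altitude = 1100 m + 400 m = 1500 m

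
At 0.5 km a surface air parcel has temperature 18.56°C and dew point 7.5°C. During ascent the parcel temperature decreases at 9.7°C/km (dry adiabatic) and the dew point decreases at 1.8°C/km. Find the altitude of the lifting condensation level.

T and T_d converge at 9.7 − 1.8 = 7.9°C per km
Height above start = (18.56 − 7.5) / 7.9 = 1.4 km
LCL altitude = 500 m + 1400 m = 1900 m

1.9 km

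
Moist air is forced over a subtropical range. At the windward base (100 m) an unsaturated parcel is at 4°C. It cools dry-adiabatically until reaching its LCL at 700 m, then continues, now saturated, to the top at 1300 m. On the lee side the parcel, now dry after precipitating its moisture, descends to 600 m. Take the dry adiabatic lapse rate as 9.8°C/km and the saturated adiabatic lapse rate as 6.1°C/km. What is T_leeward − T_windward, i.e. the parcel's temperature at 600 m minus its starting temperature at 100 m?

-2.68°C

Dry to 700 m: -9.8 × 0.6 km = -5.88°C, so T = -1.88°C.
Saturated to 1300 m: -6.1 × 0.6 km = -3.66°C, so T = -5.54°C.
Dry descent to 600 m: +9.8 × 0.7 km = +6.86°C, so T = 1.32°C.
Net change vs windward start: 1.32 − 4 = -2.68°C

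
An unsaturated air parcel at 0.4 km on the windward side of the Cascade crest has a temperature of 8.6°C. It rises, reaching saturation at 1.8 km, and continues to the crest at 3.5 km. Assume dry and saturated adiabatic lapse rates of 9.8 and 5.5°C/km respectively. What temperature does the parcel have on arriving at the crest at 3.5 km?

-14.47°C

400 → 1800 m (dry, 9.8°C/km): ΔT = -9.8 × 1.4 = -13.72°C → T = -5.12°C
1800 → 3500 m (saturated, 5.5°C/km): ΔT = -5.5 × 1.7 = -9.35°C → T = -14.47°C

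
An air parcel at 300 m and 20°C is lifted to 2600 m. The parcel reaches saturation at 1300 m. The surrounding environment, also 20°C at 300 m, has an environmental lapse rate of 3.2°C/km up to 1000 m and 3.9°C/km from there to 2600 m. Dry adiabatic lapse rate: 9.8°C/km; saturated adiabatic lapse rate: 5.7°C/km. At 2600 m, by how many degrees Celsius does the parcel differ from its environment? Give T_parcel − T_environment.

-8.73°C (parcel cooler than environment)

Parcel:
  300 → 1300 m (dry, 9.8°C/km): ΔT = -9.8 × 1 = -9.8°C → T = 10.2°C
  1300 → 2600 m (saturated, 5.7°C/km): ΔT = -5.7 × 1.3 = -7.41°C → T = 2.79°C
Environment:
  300 → 1000 m (environment, lower layer, 3.2°C/km): ΔT = -3.2 × 0.7 = -2.24°C → T = 17.76°C
  1000 → 2600 m (environment, upper layer, 3.9°C/km): ΔT = -3.9 × 1.6 = -6.24°C → T = 11.52°C
T_parcel − T_env = 2.79 − 11.52 = -8.73°C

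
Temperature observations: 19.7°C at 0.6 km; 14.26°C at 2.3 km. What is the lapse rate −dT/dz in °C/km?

Γ = −ΔT/Δz = (19.7 − 14.26) / (2300 − 600) m
  = 5.44°C / 1.7 km = 3.2°C/km

3.2°C/km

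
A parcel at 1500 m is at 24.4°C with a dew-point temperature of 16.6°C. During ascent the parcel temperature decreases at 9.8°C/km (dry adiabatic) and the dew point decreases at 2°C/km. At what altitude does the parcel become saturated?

T and T_d converge at 9.8 − 2 = 7.8°C per km
Height above start = (24.4 − 16.6) / 7.8 = 1 km
LCL altitude = 1500 m + 1000 m = 2500 m

2500 m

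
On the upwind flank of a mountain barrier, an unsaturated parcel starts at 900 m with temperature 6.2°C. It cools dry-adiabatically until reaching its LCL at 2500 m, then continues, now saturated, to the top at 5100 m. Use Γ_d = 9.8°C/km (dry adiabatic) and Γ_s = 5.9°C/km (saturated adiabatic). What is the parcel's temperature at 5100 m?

From 900 m to 2500 m (dry): cools by 9.8 × 1.6 = 15.68°C, giving -9.48°C.
From 2500 m to 5100 m (saturated): cools by 5.9 × 2.6 = 15.34°C, giving -24.82°C.

-24.82°C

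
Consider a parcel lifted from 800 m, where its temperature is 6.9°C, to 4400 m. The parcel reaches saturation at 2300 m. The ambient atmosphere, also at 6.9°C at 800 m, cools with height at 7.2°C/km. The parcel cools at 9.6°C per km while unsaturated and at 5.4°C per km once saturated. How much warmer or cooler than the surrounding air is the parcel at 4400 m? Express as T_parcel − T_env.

Parcel:
  800–2300 m, dry: Δz = 1.5 km ⇒ ΔT = -14.4°C; T = -7.5°C
  2300–4400 m, saturated: Δz = 2.1 km ⇒ ΔT = -11.34°C; T = -18.84°C
Environment:
  800–4400 m, environment: Δz = 3.6 km ⇒ ΔT = -25.92°C; T = -19.02°C
T_parcel − T_env = -18.84 − (-19.02) = +0.18°C

+0.18°C (parcel warmer than environment)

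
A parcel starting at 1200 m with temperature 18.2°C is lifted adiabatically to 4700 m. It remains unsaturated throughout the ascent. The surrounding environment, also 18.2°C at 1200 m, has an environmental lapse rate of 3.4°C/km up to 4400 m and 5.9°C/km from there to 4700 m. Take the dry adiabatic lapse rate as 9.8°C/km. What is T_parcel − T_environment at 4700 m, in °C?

Parcel:
  Dry to 4700 m: -9.8 × 3.5 km = -34.3°C, so T = -16.1°C.
Environment:
  Environment, lower layer to 4400 m: -3.4 × 3.2 km = -10.88°C, so T = 7.32°C.
  Environment, upper layer to 4700 m: -5.9 × 0.3 km = -1.77°C, so T = 5.55°C.
T_parcel − T_env = -16.1 − 5.55 = -21.65°C

-21.65°C (parcel cooler than environment)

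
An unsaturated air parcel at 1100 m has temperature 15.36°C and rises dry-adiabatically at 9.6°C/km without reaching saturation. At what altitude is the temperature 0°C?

Height above start = (15.36 − 0) / 9.6 = 1.6 km
Altitude = 1100 m + 1600 m = 2700 m

2700 m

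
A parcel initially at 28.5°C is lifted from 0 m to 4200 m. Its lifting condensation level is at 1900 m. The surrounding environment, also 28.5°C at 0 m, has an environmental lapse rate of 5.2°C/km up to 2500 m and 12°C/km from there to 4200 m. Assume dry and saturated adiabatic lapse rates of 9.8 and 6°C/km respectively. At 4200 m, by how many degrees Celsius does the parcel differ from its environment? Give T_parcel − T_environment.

+0.98°C (parcel warmer than environment)

Parcel:
  Dry to 1900 m: -9.8 × 1.9 km = -18.62°C, so T = 9.88°C.
  Saturated to 4200 m: -6 × 2.3 km = -13.8°C, so T = -3.92°C.
Environment:
  Environment, lower layer to 2500 m: -5.2 × 2.5 km = -13°C, so T = 15.5°C.
  Environment, upper layer to 4200 m: -12 × 1.7 km = -20.4°C, so T = -4.9°C.
T_parcel − T_env = -3.92 − (-4.9) = +0.98°C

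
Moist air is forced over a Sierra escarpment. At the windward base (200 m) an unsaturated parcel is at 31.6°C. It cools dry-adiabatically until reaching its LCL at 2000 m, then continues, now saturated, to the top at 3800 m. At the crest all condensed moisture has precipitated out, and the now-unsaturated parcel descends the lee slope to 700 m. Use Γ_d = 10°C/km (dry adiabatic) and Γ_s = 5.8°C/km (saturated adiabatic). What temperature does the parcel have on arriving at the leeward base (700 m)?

Dry to 2000 m: -10 × 1.8 km = -18°C, so T = 13.6°C.
Saturated to 3800 m: -5.8 × 1.8 km = -10.44°C, so T = 3.16°C.
Dry descent to 700 m: +10 × 3.1 km = +31°C, so T = 34.16°C.

34.16°C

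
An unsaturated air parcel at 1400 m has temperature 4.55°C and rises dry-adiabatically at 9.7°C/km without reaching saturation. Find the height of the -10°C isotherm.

2900 m

Height above start = (4.55 − (-10)) / 9.7 = 1.5 km
Altitude = 1400 m + 1500 m = 2900 m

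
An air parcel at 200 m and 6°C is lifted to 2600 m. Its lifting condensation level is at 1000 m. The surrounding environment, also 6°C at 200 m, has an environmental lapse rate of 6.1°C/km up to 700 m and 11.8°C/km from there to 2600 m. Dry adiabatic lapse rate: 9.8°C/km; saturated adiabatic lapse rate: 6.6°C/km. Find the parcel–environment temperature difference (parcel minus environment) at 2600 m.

+7.07°C (parcel warmer than environment)

Parcel:
  Dry to 1000 m: -9.8 × 0.8 km = -7.84°C, so T = -1.84°C.
  Saturated to 2600 m: -6.6 × 1.6 km = -10.56°C, so T = -12.4°C.
Environment:
  Environment, lower layer to 700 m: -6.1 × 0.5 km = -3.05°C, so T = 2.95°C.
  Environment, upper layer to 2600 m: -11.8 × 1.9 km = -22.42°C, so T = -19.47°C.
T_parcel − T_env = -12.4 − (-19.47) = +7.07°C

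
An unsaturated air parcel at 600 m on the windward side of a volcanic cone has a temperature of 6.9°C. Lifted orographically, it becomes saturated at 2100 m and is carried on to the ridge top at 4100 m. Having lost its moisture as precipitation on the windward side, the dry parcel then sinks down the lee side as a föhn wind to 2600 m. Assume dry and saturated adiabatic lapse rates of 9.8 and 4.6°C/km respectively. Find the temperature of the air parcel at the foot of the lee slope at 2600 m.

600 → 2100 m (dry, 9.8°C/km): ΔT = -9.8 × 1.5 = -14.7°C → T = -7.8°C
2100 → 4100 m (saturated, 4.6°C/km): ΔT = -4.6 × 2 = -9.2°C → T = -17°C
4100 → 2600 m (dry descent, 9.8°C/km): ΔT = +9.8 × 1.5 = +14.7°C → T = -2.3°C

-2.3°C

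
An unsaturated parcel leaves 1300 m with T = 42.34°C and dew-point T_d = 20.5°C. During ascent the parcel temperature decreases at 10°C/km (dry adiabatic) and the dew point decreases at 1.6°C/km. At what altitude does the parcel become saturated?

3900 m

T and T_d converge at 10 − 1.6 = 8.4°C per km
Height above start = (42.34 − 20.5) / 8.4 = 2.6 km
LCL altitude = 1300 m + 2600 m = 3900 m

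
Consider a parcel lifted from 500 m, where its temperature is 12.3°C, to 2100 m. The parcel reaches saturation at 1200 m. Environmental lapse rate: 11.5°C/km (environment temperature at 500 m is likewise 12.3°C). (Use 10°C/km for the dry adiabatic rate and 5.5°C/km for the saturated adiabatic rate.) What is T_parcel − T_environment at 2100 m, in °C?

Parcel:
  Dry to 1200 m: -10 × 0.7 km = -7°C, so T = 5.3°C.
  Saturated to 2100 m: -5.5 × 0.9 km = -4.95°C, so T = 0.35°C.
Environment:
  Environment to 2100 m: -11.5 × 1.6 km = -18.4°C, so T = -6.1°C.
T_parcel − T_env = 0.35 − (-6.1) = +6.45°C

+6.45°C (parcel warmer than environment)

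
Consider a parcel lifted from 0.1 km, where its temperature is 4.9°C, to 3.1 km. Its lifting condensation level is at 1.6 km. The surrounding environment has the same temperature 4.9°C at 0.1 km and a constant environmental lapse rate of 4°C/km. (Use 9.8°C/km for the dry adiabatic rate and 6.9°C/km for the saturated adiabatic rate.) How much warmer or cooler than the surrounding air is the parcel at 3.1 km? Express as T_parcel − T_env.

-13.05°C (parcel cooler than environment)

Parcel:
  Dry to 1600 m: -9.8 × 1.5 km = -14.7°C, so T = -9.8°C.
  Saturated to 3100 m: -6.9 × 1.5 km = -10.35°C, so T = -20.15°C.
Environment:
  Environment to 3100 m: -4 × 3 km = -12°C, so T = -7.1°C.
T_parcel − T_env = -20.15 − (-7.1) = -13.05°C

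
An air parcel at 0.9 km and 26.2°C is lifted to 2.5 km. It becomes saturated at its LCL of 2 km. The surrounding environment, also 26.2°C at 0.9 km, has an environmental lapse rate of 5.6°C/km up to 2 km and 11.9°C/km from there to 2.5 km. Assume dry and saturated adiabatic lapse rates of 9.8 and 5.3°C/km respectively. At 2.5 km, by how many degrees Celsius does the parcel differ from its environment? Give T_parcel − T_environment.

-1.32°C (parcel cooler than environment)

Parcel:
  900 → 2000 m (dry, 9.8°C/km): ΔT = -9.8 × 1.1 = -10.78°C → T = 15.42°C
  2000 → 2500 m (saturated, 5.3°C/km): ΔT = -5.3 × 0.5 = -2.65°C → T = 12.77°C
Environment:
  900 → 2000 m (environment, lower layer, 5.6°C/km): ΔT = -5.6 × 1.1 = -6.16°C → T = 20.04°C
  2000 → 2500 m (environment, upper layer, 11.9°C/km): ΔT = -11.9 × 0.5 = -5.95°C → T = 14.09°C
T_parcel − T_env = 12.77 − 14.09 = -1.32°C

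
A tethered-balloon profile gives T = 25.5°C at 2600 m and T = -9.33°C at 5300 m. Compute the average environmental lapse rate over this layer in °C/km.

12.9°C/km

Γ = −ΔT/Δz = (25.5 − (-9.33)) / (5300 − 2600) m
  = 34.83°C / 2.7 km = 12.9°C/km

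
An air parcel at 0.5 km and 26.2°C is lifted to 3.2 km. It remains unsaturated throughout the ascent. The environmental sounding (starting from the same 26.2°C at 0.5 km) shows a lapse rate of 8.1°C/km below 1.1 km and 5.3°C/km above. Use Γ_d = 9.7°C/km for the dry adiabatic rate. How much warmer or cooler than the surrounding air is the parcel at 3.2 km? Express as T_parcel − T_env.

Parcel:
  Dry to 3200 m: -9.7 × 2.7 km = -26.19°C, so T = 0.01°C.
Environment:
  Environment, lower layer to 1100 m: -8.1 × 0.6 km = -4.86°C, so T = 21.34°C.
  Environment, upper layer to 3200 m: -5.3 × 2.1 km = -11.13°C, so T = 10.21°C.
T_parcel − T_env = 0.01 − 10.21 = -10.2°C

-10.2°C (parcel cooler than environment)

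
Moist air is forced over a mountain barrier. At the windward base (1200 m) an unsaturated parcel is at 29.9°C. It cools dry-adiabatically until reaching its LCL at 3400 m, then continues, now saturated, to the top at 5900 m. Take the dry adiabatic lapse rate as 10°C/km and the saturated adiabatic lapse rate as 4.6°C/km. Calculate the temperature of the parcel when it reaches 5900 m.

-3.6°C

1200–3400 m, dry: Δz = 2.2 km ⇒ ΔT = -22°C; T = 7.9°C
3400–5900 m, saturated: Δz = 2.5 km ⇒ ΔT = -11.5°C; T = -3.6°C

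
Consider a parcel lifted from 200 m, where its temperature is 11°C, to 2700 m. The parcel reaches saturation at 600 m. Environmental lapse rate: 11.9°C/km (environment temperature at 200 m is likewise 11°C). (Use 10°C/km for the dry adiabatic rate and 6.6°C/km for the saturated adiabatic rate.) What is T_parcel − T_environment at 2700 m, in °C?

+11.89°C (parcel warmer than environment)

Parcel:
  200–600 m, dry: Δz = 0.4 km ⇒ ΔT = -4°C; T = 7°C
  600–2700 m, saturated: Δz = 2.1 km ⇒ ΔT = -13.86°C; T = -6.86°C
Environment:
  200–2700 m, environment: Δz = 2.5 km ⇒ ΔT = -29.75°C; T = -18.75°C
T_parcel − T_env = -6.86 − (-18.75) = +11.89°C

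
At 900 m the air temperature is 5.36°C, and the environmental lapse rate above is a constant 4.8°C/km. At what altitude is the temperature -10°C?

Height above start = (5.36 − (-10)) / 4.8 = 3.2 km
Altitude = 900 m + 3200 m = 4100 m

4100 m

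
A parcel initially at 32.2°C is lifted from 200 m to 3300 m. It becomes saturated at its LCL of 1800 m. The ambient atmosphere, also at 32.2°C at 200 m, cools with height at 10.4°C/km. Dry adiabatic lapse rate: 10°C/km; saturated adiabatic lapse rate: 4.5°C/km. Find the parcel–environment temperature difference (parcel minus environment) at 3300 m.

+9.49°C (parcel warmer than environment)

Parcel:
  From 200 m to 1800 m (dry): cools by 10 × 1.6 = 16°C, giving 16.2°C.
  From 1800 m to 3300 m (saturated): cools by 4.5 × 1.5 = 6.75°C, giving 9.45°C.
Environment:
  From 200 m to 3300 m (environment): cools by 10.4 × 3.1 = 32.24°C, giving -0.04°C.
T_parcel − T_env = 9.45 − (-0.04) = +9.49°C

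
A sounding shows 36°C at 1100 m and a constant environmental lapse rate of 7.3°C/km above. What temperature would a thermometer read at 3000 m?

Environmental to 3000 m: -7.3 × 1.9 km = -13.87°C, so T = 22.13°C.

22.13°C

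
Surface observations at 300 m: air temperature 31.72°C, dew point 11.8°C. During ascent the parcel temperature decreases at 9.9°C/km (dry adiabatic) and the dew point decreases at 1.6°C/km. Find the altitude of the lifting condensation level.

2700 m

T and T_d converge at 9.9 − 1.6 = 8.3°C per km
Height above start = (31.72 − 11.8) / 8.3 = 2.4 km
LCL altitude = 300 m + 2400 m = 2700 m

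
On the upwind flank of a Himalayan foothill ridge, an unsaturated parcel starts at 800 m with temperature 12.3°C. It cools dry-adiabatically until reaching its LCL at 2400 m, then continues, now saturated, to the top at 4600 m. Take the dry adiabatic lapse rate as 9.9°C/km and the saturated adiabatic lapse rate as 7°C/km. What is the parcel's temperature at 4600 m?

From 800 m to 2400 m (dry): cools by 9.9 × 1.6 = 15.84°C, giving -3.54°C.
From 2400 m to 4600 m (saturated): cools by 7 × 2.2 = 15.4°C, giving -18.94°C.

-18.94°C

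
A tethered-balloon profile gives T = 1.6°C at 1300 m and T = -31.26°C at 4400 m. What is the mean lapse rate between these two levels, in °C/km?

10.6°C/km

Γ = −ΔT/Δz = (1.6 − (-31.26)) / (4400 − 1300) m
  = 32.86°C / 3.1 km = 10.6°C/km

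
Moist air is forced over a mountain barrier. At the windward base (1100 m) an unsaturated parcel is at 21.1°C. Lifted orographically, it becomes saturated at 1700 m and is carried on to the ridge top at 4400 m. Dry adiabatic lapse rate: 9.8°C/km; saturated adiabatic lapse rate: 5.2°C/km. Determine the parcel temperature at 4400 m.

1100–1700 m, dry: Δz = 0.6 km ⇒ ΔT = -5.88°C; T = 15.22°C
1700–4400 m, saturated: Δz = 2.7 km ⇒ ΔT = -14.04°C; T = 1.18°C

1.18°C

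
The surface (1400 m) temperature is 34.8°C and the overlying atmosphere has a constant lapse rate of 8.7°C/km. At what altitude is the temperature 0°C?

5400 m

Height above start = (34.8 − 0) / 8.7 = 4 km
Altitude = 1400 m + 4000 m = 5400 m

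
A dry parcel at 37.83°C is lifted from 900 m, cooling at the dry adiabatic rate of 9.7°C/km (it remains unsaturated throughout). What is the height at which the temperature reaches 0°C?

Height above start = (37.83 − 0) / 9.7 = 3.9 km
Altitude = 900 m + 3900 m = 4800 m

4800 m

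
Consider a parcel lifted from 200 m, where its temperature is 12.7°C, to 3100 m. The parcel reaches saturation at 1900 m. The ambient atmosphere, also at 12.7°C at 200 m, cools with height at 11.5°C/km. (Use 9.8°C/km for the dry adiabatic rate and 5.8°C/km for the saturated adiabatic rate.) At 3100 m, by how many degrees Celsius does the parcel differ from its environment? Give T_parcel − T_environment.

Parcel:
  From 200 m to 1900 m (dry): cools by 9.8 × 1.7 = 16.66°C, giving -3.96°C.
  From 1900 m to 3100 m (saturated): cools by 5.8 × 1.2 = 6.96°C, giving -10.92°C.
Environment:
  From 200 m to 3100 m (environment): cools by 11.5 × 2.9 = 33.35°C, giving -20.65°C.
T_parcel − T_env = -10.92 − (-20.65) = +9.73°C

+9.73°C (parcel warmer than environment)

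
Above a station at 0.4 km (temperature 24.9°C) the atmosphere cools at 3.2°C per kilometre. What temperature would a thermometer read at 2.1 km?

19.46°C

Environmental to 2100 m: -3.2 × 1.7 km = -5.44°C, so T = 19.46°C.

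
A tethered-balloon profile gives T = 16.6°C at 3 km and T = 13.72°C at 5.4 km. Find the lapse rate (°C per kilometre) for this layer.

1.2°C/km

Γ = −ΔT/Δz = (16.6 − 13.72) / (5400 − 3000) m
  = 2.88°C / 2.4 km = 1.2°C/km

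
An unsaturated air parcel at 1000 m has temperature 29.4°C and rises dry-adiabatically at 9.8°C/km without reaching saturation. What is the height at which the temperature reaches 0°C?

Height above start = (29.4 − 0) / 9.8 = 3 km
Altitude = 1000 m + 3000 m = 4000 m

4000 m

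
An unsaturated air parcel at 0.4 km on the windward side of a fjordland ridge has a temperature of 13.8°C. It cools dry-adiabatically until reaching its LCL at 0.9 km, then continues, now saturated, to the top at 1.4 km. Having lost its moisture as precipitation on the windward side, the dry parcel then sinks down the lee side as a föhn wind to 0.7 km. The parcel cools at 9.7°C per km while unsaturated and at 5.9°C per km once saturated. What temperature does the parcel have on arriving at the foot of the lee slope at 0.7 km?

400–900 m, dry: Δz = 0.5 km ⇒ ΔT = -4.85°C; T = 8.95°C
900–1400 m, saturated: Δz = 0.5 km ⇒ ΔT = -2.95°C; T = 6°C
1400–700 m, dry descent: Δz = 0.7 km ⇒ ΔT = +6.79°C; T = 12.79°C

12.79°C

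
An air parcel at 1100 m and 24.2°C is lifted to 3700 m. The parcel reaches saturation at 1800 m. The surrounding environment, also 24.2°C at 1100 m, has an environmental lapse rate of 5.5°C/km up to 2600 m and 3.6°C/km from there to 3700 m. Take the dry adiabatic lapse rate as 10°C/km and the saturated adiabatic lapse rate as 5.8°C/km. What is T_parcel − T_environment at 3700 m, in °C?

-5.81°C (parcel cooler than environment)

Parcel:
  Dry to 1800 m: -10 × 0.7 km = -7°C, so T = 17.2°C.
  Saturated to 3700 m: -5.8 × 1.9 km = -11.02°C, so T = 6.18°C.
Environment:
  Environment, lower layer to 2600 m: -5.5 × 1.5 km = -8.25°C, so T = 15.95°C.
  Environment, upper layer to 3700 m: -3.6 × 1.1 km = -3.96°C, so T = 11.99°C.
T_parcel − T_env = 6.18 − 11.99 = -5.81°C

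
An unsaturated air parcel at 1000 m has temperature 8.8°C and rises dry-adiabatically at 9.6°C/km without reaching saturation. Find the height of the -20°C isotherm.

4000 m

Height above start = (8.8 − (-20)) / 9.6 = 3 km
Altitude = 1000 m + 3000 m = 4000 m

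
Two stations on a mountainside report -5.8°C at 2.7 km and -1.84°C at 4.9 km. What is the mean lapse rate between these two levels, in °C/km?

Γ = −ΔT/Δz = (-5.8 − (-1.84)) / (4900 − 2700) m
  = -3.96°C / 2.2 km = -1.8°C/km

-1.8°C/km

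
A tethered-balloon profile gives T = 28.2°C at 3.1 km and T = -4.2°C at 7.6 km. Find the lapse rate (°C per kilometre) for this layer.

Γ = −ΔT/Δz = (28.2 − (-4.2)) / (7600 − 3100) m
  = 32.4°C / 4.5 km = 7.2°C/km

7.2°C/km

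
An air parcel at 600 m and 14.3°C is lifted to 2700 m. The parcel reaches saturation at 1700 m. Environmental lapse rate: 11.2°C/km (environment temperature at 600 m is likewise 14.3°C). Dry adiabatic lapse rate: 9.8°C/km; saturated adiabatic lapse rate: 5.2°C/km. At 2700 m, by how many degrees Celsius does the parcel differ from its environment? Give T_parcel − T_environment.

+7.54°C (parcel warmer than environment)

Parcel:
  From 600 m to 1700 m (dry): cools by 9.8 × 1.1 = 10.78°C, giving 3.52°C.
  From 1700 m to 2700 m (saturated): cools by 5.2 × 1 = 5.2°C, giving -1.68°C.
Environment:
  From 600 m to 2700 m (environment): cools by 11.2 × 2.1 = 23.52°C, giving -9.22°C.
T_parcel − T_env = -1.68 − (-9.22) = +7.54°C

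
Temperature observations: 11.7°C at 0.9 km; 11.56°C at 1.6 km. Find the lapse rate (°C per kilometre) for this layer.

Γ = −ΔT/Δz = (11.7 − 11.56) / (1600 − 900) m
  = 0.14°C / 0.7 km = 0.2°C/km

0.2°C/km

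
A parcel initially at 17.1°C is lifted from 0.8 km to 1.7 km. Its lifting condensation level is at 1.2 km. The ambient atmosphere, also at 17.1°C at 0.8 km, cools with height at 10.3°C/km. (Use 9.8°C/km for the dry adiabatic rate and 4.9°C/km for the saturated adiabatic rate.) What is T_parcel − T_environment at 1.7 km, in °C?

+2.9°C (parcel warmer than environment)

Parcel:
  From 800 m to 1200 m (dry): cools by 9.8 × 0.4 = 3.92°C, giving 13.18°C.
  From 1200 m to 1700 m (saturated): cools by 4.9 × 0.5 = 2.45°C, giving 10.73°C.
Environment:
  From 800 m to 1700 m (environment): cools by 10.3 × 0.9 = 9.27°C, giving 7.83°C.
T_parcel − T_env = 10.73 − 7.83 = +2.9°C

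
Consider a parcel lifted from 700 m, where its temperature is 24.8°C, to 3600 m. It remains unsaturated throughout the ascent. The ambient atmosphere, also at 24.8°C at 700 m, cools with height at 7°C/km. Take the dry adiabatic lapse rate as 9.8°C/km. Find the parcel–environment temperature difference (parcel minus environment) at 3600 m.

-8.12°C (parcel cooler than environment)

Parcel:
  From 700 m to 3600 m (dry): cools by 9.8 × 2.9 = 28.42°C, giving -3.62°C.
Environment:
  From 700 m to 3600 m (environment): cools by 7 × 2.9 = 20.3°C, giving 4.5°C.
T_parcel − T_env = -3.62 − 4.5 = -8.12°C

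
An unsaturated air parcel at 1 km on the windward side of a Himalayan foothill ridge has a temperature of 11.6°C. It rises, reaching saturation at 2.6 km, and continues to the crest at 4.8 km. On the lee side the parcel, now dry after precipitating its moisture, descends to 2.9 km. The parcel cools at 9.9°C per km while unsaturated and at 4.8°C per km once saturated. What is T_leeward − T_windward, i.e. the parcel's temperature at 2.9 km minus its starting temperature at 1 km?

-7.59°C

1000 → 2600 m (dry, 9.9°C/km): ΔT = -9.9 × 1.6 = -15.84°C → T = -4.24°C
2600 → 4800 m (saturated, 4.8°C/km): ΔT = -4.8 × 2.2 = -10.56°C → T = -14.8°C
4800 → 2900 m (dry descent, 9.9°C/km): ΔT = +9.9 × 1.9 = +18.81°C → T = 4.01°C
Net change vs windward start: 4.01 − 11.6 = -7.59°C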